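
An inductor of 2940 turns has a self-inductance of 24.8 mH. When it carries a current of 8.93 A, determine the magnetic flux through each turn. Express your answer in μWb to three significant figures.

Φ_B ≈ 75.3 μWb

From L = NΦ_B/I, the flux per turn is Φ_B = LI/N.
Φ_B = (2.480×10^-2 H)(8.93 A)/2940 = 7.533×10^-5 Wb.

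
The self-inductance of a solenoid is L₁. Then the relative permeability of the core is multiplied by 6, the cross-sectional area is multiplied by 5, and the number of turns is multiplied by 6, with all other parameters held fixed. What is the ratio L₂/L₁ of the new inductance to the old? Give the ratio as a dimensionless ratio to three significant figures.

L₂/L₁ = 1080

For a solenoid, L ∝ μᵣN²A/ℓ.
L₂/L₁ = (6) × (5) × (6)^2 = 1080.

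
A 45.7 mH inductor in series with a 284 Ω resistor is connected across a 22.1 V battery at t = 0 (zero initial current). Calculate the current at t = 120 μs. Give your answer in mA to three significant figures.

τ = L/R = 4.570×10^-2/284 = 1.609×10^-4 s; final current I_∞ = ε/R = 22.1/284 = 7.782×10^-2 A.
I(t) = I_∞(1 − e^(−t/τ)) with t/τ = 0.746.
I = (7.782×10^-2)(1 − e^(−0.746)) = 4.090×10^-2 A.

I ≈ 40.9 mA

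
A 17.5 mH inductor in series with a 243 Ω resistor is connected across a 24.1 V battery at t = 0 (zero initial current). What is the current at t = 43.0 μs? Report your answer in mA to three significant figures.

I ≈ 44.6 mA

τ = L/R = 1.750×10^-2/243 = 7.202×10^-5 s; final current I_∞ = ε/R = 24.1/243 = 9.918×10^-2 A.
I(t) = I_∞(1 − e^(−t/τ)) with t/τ = 0.597.
I = (9.918×10^-2)(1 − e^(−0.597)) = 4.459×10^-2 A.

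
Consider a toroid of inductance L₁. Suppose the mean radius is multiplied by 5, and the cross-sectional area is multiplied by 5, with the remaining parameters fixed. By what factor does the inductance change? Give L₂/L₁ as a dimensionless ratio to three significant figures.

For a toroid, L ∝ μᵣN²A/R.
L₂/L₁ = (5)^-1 × (5) = 1.00.

L₂/L₁ = 1.00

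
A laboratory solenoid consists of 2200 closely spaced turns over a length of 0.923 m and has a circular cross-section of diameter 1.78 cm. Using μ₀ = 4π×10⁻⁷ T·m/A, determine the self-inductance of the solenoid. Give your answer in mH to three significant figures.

L ≈ 1.64 mH

A = π(d/2)² = π(8.900×10^-3 m)² = 2.488×10^-4 m².
For a long solenoid, L = μ₀N²A/ℓ.
L = (4π×10⁻⁷)(2200)²(2.488×10^-4)/(0.923 m) = 1.640×10^-3 H.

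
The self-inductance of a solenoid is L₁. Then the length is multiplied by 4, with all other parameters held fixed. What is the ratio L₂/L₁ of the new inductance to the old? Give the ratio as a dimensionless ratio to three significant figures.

For a solenoid, L ∝ μᵣN²A/ℓ.
L₂/L₁ = (4)^-1 = 0.250.

L₂/L₁ = 0.250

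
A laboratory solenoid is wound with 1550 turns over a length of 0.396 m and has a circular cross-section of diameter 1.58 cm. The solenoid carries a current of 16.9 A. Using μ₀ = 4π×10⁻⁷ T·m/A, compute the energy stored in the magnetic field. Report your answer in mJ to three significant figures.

A = π(d/2)² = π(7.900×10^-3 m)² = 1.961×10^-4 m².
L = μ₀N²A/ℓ = (4π×10⁻⁷)(1550)²(1.961×10^-4)/(0.396) = 1.4948×10^-3 H.
U = ½LI² = ½(1.4948×10^-3)(16.9)² = 0.21346 J.

U ≈ 213 mJ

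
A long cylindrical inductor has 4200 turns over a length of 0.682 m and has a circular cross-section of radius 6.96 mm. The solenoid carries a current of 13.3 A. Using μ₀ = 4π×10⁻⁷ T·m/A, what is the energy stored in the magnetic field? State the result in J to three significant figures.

A = πr² = π(6.960×10^-3 m)² = 1.522×10^-4 m².
L = μ₀N²A/ℓ = (4π×10⁻⁷)(4200)²(1.522×10^-4)/(0.682) = 4.946×10^-3 H.
U = ½LI² = ½(4.946×10^-3)(13.3)² = 0.43749 J.

U ≈ 0.437 J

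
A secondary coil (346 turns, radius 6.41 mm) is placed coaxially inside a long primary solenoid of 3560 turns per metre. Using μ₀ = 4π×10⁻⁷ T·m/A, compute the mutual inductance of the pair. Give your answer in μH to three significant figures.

The outer solenoid produces a uniform field B₁ = μ₀n₁I₁ across the inner coil,
so the flux linkage is N₂Φ = N₂B₁A₂ = μ₀n₁N₂A₂·I₁, giving M = μ₀n₁N₂A₂.
A₂ = πr² = π(6.410×10^-3 m)² = 1.291×10^-4 m².
M = (4π×10⁻⁷)(3560)(346)(1.291×10^-4) = 1.998×10^-4 H.

M ≈ 200 μH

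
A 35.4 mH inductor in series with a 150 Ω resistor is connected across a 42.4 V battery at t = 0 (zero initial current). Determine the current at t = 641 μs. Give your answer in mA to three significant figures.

I ≈ 264 mA

τ = L/R = 3.540×10^-2/150 = 2.360×10^-4 s; final current I_∞ = ε/R = 42.4/150 = 0.2827 A.
I(t) = I_∞(1 − e^(−t/τ)) with t/τ = 2.716.
I = (0.2827)(1 − e^(−2.716)) = 0.264 A.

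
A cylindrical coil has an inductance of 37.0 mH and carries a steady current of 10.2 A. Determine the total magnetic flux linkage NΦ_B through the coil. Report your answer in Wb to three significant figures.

NΦ_B ≈ 0.377 Wb

From L = NΦ_B/I, the flux linkage is NΦ_B = LI.
NΦ_B = (3.700×10^-2 H)(10.2 A) = 0.3774 Wb.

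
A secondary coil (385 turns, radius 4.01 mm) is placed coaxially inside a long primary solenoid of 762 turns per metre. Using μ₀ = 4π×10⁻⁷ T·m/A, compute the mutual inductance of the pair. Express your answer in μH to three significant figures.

M ≈ 18.6 μH

The outer solenoid produces a uniform field B₁ = μ₀n₁I₁ across the inner coil,
so the flux linkage is N₂Φ = N₂B₁A₂ = μ₀n₁N₂A₂·I₁, giving M = μ₀n₁N₂A₂.
A₂ = πr² = π(4.010×10^-3 m)² = 5.052×10^-5 m².
M = (4π×10⁻⁷)(762)(385)(5.052×10^-5) = 1.862×10^-5 H.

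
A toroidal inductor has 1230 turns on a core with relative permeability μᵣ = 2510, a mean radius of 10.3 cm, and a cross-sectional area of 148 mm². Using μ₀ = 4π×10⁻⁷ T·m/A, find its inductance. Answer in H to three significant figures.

For a thin toroid, L = μ₀μᵣN²A/(2πR).
L = (4π×10⁻⁷)(2510)(1230)²(1.480×10^-4) / (2π×0.103 m) = 1.091 H.

L ≈ 1.09 H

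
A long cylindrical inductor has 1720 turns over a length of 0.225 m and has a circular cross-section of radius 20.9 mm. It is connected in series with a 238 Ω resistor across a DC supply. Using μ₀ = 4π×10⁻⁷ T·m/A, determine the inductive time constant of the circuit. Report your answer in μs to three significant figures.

A = πr² = π(2.090×10^-2 m)² = 1.372×10^-3 m².
L = μ₀N²A/ℓ = (4π×10⁻⁷)(1720)²(1.372×10^-3)/(0.225) = 2.267×10^-2 H.
τ = L/R = (2.267×10^-2)/(238) = 9.527×10^-5 s.

τ ≈ 95.3 μs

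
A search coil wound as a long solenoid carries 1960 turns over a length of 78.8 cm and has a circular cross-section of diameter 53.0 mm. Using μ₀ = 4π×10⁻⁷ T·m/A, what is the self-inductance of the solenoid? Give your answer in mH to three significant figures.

A = π(d/2)² = π(2.650×10^-2 m)² = 2.206×10^-3 m².
For a long solenoid, L = μ₀N²A/ℓ.
L = (4π×10⁻⁷)(1960)²(2.206×10^-3)/(0.788 m) = 1.352×10^-2 H.

L ≈ 13.5 mH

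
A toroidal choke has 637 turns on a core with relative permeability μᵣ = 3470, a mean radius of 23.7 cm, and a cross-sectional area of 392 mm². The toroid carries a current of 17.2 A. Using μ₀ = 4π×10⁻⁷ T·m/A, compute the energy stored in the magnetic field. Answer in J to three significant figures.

U ≈ 68.9 J

L = μ₀μᵣN²A/(2πR) = (4π×10⁻⁷)(3470)(637)²(3.920×10^-4)/(2π×0.237) = 0.4658 H.
U = ½LI² = ½(0.4658)(17.2)² = 68.9 J.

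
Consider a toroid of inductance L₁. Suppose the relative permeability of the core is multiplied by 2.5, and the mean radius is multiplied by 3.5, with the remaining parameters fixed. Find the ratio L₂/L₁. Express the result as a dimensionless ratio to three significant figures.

For a toroid, L ∝ μᵣN²A/R.
L₂/L₁ = (2.5) × (3.5)^-1 = 0.714.

L₂/L₁ = 0.714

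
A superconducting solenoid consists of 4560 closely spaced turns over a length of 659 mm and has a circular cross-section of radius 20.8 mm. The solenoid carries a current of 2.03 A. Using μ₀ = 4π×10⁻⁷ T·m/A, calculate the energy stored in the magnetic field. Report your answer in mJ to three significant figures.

U ≈ 111 mJ

A = πr² = π(2.080×10^-2 m)² = 1.359×10^-3 m².
L = μ₀N²A/ℓ = (4π×10⁻⁷)(4560)²(1.359×10^-3)/(0.659) = 5.389×10^-2 H.
U = ½LI² = ½(5.389×10^-2)(2.03)² = 0.111 J.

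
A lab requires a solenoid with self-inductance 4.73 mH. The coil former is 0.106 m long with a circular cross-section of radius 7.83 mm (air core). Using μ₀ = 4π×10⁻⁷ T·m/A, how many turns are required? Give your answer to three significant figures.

N ≈ 1440 turns

A = πr² = π(7.830×10^-3 m)² = 1.926×10^-4 m².
From L = μ₀N²A/ℓ, N = √(Lℓ / (μ₀A)).
N = √[(4.730×10^-3)(0.106) / ((4π×10⁻⁷)×1.926×10^-4)] = √(2.071×10^6) ≈ 1439.3.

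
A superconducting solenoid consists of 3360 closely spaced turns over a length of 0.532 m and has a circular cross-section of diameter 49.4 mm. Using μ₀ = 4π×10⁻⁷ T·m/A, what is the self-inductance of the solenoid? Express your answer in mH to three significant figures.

A = π(d/2)² = π(2.470×10^-2 m)² = 1.917×10^-3 m².
For a long solenoid, L = μ₀N²A/ℓ.
L = (4π×10⁻⁷)(3360)²(1.917×10^-3)/(0.532 m) = 5.111×10^-2 H.

L ≈ 51.1 mH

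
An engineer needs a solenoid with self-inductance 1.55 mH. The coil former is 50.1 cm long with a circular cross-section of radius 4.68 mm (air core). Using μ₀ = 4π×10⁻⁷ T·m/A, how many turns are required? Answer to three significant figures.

A = πr² = π(4.680×10^-3 m)² = 6.881×10^-5 m².
From L = μ₀N²A/ℓ, N = √(Lℓ / (μ₀A)).
N = √[(1.550×10^-3)(0.501) / ((4π×10⁻⁷)×6.881×10^-5)] = √(8.981×10^6) ≈ 2996.8.

N ≈ 3000 turns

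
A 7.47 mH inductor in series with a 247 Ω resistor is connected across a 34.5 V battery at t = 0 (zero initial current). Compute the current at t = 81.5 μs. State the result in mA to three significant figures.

τ = L/R = 7.470×10^-3/247 = 3.024×10^-5 s; final current I_∞ = ε/R = 34.5/247 = 0.1397 A.
I(t) = I_∞(1 − e^(−t/τ)) with t/τ = 2.695.
I = (0.1397)(1 − e^(−2.695)) = 0.1302 A.

I ≈ 130 mA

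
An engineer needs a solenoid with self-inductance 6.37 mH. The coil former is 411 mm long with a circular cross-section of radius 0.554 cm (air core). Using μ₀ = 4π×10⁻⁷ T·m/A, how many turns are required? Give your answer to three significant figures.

N ≈ 4650 turns

A = πr² = π(5.540×10^-3 m)² = 9.642×10^-5 m².
From L = μ₀N²A/ℓ, N = √(Lℓ / (μ₀A)).
N = √[(6.370×10^-3)(0.411) / ((4π×10⁻⁷)×9.642×10^-5)] = √(2.161×10^7) ≈ 4648.4.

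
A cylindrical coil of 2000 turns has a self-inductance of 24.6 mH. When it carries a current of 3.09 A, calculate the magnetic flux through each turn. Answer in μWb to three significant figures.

Φ_B ≈ 38.0 μWb

From L = NΦ_B/I, the flux per turn is Φ_B = LI/N.
Φ_B = (2.460×10^-2 H)(3.09 A)/2000 = 3.801×10^-5 Wb.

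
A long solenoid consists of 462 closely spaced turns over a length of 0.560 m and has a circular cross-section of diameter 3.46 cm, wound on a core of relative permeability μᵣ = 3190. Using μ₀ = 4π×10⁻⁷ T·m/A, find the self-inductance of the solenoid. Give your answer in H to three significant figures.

A = π(d/2)² = π(1.730×10^-2 m)² = 9.402×10^-4 m².
For a long solenoid, L = μ₀μᵣN²A/ℓ.
L = (4π×10⁻⁷)(3190)(462)²(9.402×10^-4)/(0.56 m) = 1.437 H.

L ≈ 1.44 H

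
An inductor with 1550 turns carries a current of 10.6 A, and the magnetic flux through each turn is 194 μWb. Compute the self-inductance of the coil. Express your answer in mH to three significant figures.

L ≈ 28.4 mH

Self-inductance is defined by L = NΦ_B/I (flux linkage over current).
L = (1550)(1.940×10^-4 Wb)/(10.6 A) = 2.837×10^-2 H.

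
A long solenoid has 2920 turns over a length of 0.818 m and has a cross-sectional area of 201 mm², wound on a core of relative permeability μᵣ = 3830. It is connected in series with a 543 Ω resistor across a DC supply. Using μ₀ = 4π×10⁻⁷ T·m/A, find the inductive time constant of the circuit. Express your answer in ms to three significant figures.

A = 201 mm² = 2.010×10^-4 m².
L = μ₀μᵣN²A/ℓ = (4π×10⁻⁷)(3830)(2920)²(2.010×10^-4)/(0.818) = 10.08 H.
τ = L/R = (10.08)/(543) = 1.857×10^-2 s.

τ ≈ 18.6 ms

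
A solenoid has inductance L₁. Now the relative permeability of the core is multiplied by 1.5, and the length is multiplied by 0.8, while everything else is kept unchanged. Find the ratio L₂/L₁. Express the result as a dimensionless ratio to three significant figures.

For a solenoid, L ∝ μᵣN²A/ℓ.
L₂/L₁ = (1.5) × (0.8)^-1 = 1.88.

L₂/L₁ = 1.88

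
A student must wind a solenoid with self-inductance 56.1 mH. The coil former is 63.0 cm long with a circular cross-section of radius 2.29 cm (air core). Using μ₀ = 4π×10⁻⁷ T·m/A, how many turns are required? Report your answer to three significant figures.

A = πr² = π(2.290×10^-2 m)² = 1.647×10^-3 m².
From L = μ₀N²A/ℓ, N = √(Lℓ / (μ₀A)).
N = √[(5.610×10^-2)(0.63) / ((4π×10⁻⁷)×1.647×10^-3)] = √(1.707×10^7) ≈ 4131.8.

N ≈ 4130 turns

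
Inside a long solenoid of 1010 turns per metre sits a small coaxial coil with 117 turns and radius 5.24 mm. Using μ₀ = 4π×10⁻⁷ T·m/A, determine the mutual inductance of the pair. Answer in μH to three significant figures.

M ≈ 12.8 μH

The outer solenoid produces a uniform field B₁ = μ₀n₁I₁ across the inner coil,
so the flux linkage is N₂Φ = N₂B₁A₂ = μ₀n₁N₂A₂·I₁, giving M = μ₀n₁N₂A₂.
A₂ = πr² = π(5.240×10^-3 m)² = 8.626×10^-5 m².
M = (4π×10⁻⁷)(1010)(117)(8.626×10^-5) = 1.281×10^-5 H.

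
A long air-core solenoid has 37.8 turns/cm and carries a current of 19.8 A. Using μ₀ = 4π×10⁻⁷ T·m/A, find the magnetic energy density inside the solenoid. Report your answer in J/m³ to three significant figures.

u ≈ 3520 J/m³

B = μ₀nI = (4π×10⁻⁷)(3.780×10^3)(19.8) = 9.405×10^-2 T.
u = B²/(2μ₀) = (9.405×10^-2)²/(2×4π×10⁻⁷) = 3.520×10^3 J/m³.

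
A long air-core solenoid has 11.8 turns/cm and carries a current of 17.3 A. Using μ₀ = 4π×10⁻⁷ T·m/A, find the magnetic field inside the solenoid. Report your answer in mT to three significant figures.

B ≈ 25.7 mT

Inside a long solenoid, B = μ₀nI.
B = (4π×10⁻⁷)(1.180×10^3 m⁻¹)(17.3 A) = 2.565×10^-2 T.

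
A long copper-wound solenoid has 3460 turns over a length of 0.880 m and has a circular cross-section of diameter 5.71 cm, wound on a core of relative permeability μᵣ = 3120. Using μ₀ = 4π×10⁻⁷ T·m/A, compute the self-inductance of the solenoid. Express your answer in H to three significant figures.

L ≈ 137 H

A = π(d/2)² = π(2.855×10^-2 m)² = 2.561×10^-3 m².
For a long solenoid, L = μ₀μᵣN²A/ℓ.
L = (4π×10⁻⁷)(3120)(3460)²(2.561×10^-3)/(0.88 m) = 136.6 H.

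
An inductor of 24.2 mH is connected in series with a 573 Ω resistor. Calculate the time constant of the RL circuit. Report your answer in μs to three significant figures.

τ ≈ 42.2 μs

τ = L/R = (2.420×10^-2 H)/(573 Ω) = 4.223×10^-5 s.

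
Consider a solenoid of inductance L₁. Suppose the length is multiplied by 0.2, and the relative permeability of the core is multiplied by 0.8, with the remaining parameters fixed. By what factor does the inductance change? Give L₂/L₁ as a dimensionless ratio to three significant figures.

For a solenoid, L ∝ μᵣN²A/ℓ.
L₂/L₁ = (0.2)^-1 × (0.8) = 4.00.

L₂/L₁ = 4.00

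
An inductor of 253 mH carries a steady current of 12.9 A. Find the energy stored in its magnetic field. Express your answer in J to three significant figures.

U ≈ 21.1 J

Stored magnetic energy: U = ½LI².
U = ½(0.253 H)(12.9 A)² = 21.05 J.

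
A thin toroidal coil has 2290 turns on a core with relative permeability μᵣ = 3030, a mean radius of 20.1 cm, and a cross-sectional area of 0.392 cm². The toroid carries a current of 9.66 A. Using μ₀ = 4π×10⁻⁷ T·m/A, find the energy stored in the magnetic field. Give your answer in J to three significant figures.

L = μ₀μᵣN²A/(2πR) = (4π×10⁻⁷)(3030)(2290)²(3.920×10^-5)/(2π×0.201) = 0.6198 H.
U = ½LI² = ½(0.6198)(9.66)² = 28.92 J.

U ≈ 28.9 J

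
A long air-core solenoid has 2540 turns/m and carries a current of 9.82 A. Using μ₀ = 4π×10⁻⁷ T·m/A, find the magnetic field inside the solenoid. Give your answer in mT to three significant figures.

B ≈ 31.3 mT

Inside a long solenoid, B = μ₀nI.
B = (4π×10⁻⁷)(2.540×10^3 m⁻¹)(9.82 A) = 3.134×10^-2 T.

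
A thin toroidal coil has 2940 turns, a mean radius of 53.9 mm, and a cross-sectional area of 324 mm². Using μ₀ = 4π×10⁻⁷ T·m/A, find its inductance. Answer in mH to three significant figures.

L ≈ 10.4 mH

For a thin toroid, L = μ₀N²A/(2πR).
L = (4π×10⁻⁷)(2940)²(3.240×10^-4) / (2π×5.390×10^-2 m) = 1.039×10^-2 H.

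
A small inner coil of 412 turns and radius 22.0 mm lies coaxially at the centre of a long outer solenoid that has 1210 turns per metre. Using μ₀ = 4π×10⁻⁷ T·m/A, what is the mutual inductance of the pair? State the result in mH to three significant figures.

M ≈ 0.953 mH

The outer solenoid produces a uniform field B₁ = μ₀n₁I₁ across the inner coil,
so the flux linkage is N₂Φ = N₂B₁A₂ = μ₀n₁N₂A₂·I₁, giving M = μ₀n₁N₂A₂.
A₂ = πr² = π(2.200×10^-2 m)² = 1.521×10^-3 m².
M = (4π×10⁻⁷)(1210)(412)(1.521×10^-3) = 9.525×10^-4 H.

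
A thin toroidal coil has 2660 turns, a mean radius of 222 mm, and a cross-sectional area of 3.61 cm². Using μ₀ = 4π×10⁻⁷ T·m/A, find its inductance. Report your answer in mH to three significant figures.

For a thin toroid, L = μ₀N²A/(2πR).
L = (4π×10⁻⁷)(2660)²(3.610×10^-4) / (2π×0.222 m) = 2.301×10^-3 H.

L ≈ 2.30 mH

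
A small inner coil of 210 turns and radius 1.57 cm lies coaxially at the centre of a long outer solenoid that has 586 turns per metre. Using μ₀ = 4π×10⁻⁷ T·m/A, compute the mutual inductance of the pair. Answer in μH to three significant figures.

M ≈ 120 μH

The outer solenoid produces a uniform field B₁ = μ₀n₁I₁ across the inner coil,
so the flux linkage is N₂Φ = N₂B₁A₂ = μ₀n₁N₂A₂·I₁, giving M = μ₀n₁N₂A₂.
A₂ = πr² = π(1.570×10^-2 m)² = 7.744×10^-4 m².
M = (4π×10⁻⁷)(586)(210)(7.744×10^-4) = 1.198×10^-4 H.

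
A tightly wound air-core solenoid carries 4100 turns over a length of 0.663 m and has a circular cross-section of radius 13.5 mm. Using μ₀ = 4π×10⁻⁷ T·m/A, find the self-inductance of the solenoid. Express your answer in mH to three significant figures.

A = πr² = π(1.350×10^-2 m)² = 5.726×10^-4 m².
For a long solenoid, L = μ₀N²A/ℓ.
L = (4π×10⁻⁷)(4100)²(5.726×10^-4)/(0.663 m) = 1.824×10^-2 H.

L ≈ 18.2 mH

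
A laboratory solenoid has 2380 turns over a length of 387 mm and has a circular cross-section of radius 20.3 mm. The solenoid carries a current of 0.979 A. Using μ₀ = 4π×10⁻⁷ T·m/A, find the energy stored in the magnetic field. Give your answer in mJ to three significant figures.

A = πr² = π(2.030×10^-2 m)² = 1.2946×10^-3 m².
L = μ₀N²A/ℓ = (4π×10⁻⁷)(2380)²(1.2946×10^-3)/(0.387) = 2.381×10^-2 H.
U = ½LI² = ½(2.381×10^-2)(0.979)² = 1.141×10^-2 J.

U ≈ 11.4 mJ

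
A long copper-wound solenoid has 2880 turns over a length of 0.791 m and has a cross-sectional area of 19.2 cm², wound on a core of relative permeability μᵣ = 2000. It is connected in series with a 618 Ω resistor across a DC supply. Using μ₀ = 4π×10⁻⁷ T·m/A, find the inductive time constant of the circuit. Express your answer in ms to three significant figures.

τ ≈ 81.9 ms

A = 19.2 cm² = 1.920×10^-3 m².
L = μ₀μᵣN²A/ℓ = (4π×10⁻⁷)(2000)(2880)²(1.920×10^-3)/(0.791) = 50.6 H.
τ = L/R = (50.6)/(618) = 8.188×10^-2 s.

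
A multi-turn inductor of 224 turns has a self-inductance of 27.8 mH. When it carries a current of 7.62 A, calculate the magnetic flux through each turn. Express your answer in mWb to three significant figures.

Φ_B ≈ 0.946 mWb

From L = NΦ_B/I, the flux per turn is Φ_B = LI/N.
Φ_B = (2.780×10^-2 H)(7.62 A)/224 = 9.457×10^-4 Wb.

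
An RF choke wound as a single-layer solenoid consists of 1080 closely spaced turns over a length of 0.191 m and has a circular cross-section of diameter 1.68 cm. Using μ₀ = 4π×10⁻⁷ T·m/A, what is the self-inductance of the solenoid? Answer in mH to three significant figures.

A = π(d/2)² = π(8.400×10^-3 m)² = 2.217×10^-4 m².
For a long solenoid, L = μ₀N²A/ℓ.
L = (4π×10⁻⁷)(1080)²(2.217×10^-4)/(0.191 m) = 1.701×10^-3 H.

L ≈ 1.70 mH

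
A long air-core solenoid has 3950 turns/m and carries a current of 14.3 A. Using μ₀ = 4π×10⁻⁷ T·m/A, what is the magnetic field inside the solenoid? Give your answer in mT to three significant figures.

B ≈ 71.0 mT

Inside a long solenoid, B = μ₀nI.
B = (4π×10⁻⁷)(3.950×10^3 m⁻¹)(14.3 A) = 7.098×10^-2 T.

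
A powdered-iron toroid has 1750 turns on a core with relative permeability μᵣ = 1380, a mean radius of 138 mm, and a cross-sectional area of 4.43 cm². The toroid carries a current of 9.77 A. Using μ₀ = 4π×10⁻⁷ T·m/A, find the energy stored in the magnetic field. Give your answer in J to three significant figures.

L = μ₀μᵣN²A/(2πR) = (4π×10⁻⁷)(1380)(1750)²(4.430×10^-4)/(2π×0.138) = 2.713 H.
U = ½LI² = ½(2.713)(9.77)² = 129.4998 J.

U ≈ 129 J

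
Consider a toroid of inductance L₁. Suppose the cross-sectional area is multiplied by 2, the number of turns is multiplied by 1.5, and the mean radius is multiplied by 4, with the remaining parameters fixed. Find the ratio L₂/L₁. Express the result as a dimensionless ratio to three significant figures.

L₂/L₁ = 1.13

For a toroid, L ∝ μᵣN²A/R.
L₂/L₁ = (2) × (1.5)^2 × (4)^-1 = 1.13.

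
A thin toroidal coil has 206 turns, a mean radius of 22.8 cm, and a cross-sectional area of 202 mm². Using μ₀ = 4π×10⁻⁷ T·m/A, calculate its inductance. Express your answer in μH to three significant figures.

For a thin toroid, L = μ₀N²A/(2πR).
L = (4π×10⁻⁷)(206)²(2.020×10^-4) / (2π×0.228 m) = 7.519×10^-6 H.

L ≈ 7.52 μH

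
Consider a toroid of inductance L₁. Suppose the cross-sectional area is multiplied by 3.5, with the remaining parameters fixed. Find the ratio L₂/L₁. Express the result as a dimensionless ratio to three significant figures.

For a toroid, L ∝ μᵣN²A/R.
L₂/L₁ = (3.5) = 3.50.

L₂/L₁ = 3.50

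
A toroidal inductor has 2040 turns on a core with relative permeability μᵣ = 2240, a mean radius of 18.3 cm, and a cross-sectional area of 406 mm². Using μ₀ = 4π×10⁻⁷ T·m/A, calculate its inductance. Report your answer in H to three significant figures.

L ≈ 4.14 H

For a thin toroid, L = μ₀μᵣN²A/(2πR).
L = (4π×10⁻⁷)(2240)(2040)²(4.060×10^-4) / (2π×0.183 m) = 4.136 H.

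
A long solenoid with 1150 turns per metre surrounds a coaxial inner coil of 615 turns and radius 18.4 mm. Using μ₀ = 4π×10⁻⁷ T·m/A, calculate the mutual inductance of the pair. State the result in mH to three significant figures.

The outer solenoid produces a uniform field B₁ = μ₀n₁I₁ across the inner coil,
so the flux linkage is N₂Φ = N₂B₁A₂ = μ₀n₁N₂A₂·I₁, giving M = μ₀n₁N₂A₂.
A₂ = πr² = π(1.840×10^-2 m)² = 1.064×10^-3 m².
M = (4π×10⁻⁷)(1150)(615)(1.064×10^-3) = 9.453×10^-4 H.

M ≈ 0.945 mH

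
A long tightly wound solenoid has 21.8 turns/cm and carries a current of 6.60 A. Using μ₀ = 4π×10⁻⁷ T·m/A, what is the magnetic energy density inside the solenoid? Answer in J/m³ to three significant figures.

B = μ₀nI = (4π×10⁻⁷)(2.180×10^3)(6.60) = 1.808×10^-2 T.
u = B²/(2μ₀) = (1.808×10^-2)²/(2×4π×10⁻⁷) = 130.1 J/m³.

u ≈ 130 J/m³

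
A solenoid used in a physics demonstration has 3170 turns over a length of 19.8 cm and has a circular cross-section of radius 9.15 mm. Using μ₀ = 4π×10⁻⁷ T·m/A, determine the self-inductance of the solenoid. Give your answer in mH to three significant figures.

A = πr² = π(9.150×10^-3 m)² = 2.630×10^-4 m².
For a long solenoid, L = μ₀N²A/ℓ.
L = (4π×10⁻⁷)(3170)²(2.630×10^-4)/(0.198 m) = 1.677×10^-2 H.

L ≈ 16.8 mH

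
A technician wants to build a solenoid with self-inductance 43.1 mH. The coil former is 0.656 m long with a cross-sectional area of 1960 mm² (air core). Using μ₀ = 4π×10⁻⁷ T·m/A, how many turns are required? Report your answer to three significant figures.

A = 1960 mm² = 1.960×10^-3 m².
From L = μ₀N²A/ℓ, N = √(Lℓ / (μ₀A)).
N = √[(4.310×10^-2)(0.656) / ((4π×10⁻⁷)×1.960×10^-3)] = √(1.148×10^7) ≈ 3388.1.

N ≈ 3390 turns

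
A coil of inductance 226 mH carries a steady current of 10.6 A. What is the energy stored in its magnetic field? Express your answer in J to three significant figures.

Stored magnetic energy: U = ½LI².
U = ½(0.226 H)(10.6 A)² = 12.7 J.

U ≈ 12.7 J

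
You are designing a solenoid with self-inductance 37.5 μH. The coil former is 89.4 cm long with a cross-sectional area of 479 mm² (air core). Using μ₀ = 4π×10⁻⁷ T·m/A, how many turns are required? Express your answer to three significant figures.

A = 479 mm² = 4.790×10^-4 m².
From L = μ₀N²A/ℓ, N = √(Lℓ / (μ₀A)).
N = √[(3.750×10^-5)(0.894) / ((4π×10⁻⁷)×4.790×10^-4)] = √(5.570×10^4) ≈ 236.0.

N ≈ 236 turns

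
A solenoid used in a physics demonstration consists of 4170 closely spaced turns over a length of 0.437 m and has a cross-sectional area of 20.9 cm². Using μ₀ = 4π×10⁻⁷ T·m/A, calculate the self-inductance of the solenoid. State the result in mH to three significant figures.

A = 20.9 cm² = 2.090×10^-3 m².
For a long solenoid, L = μ₀N²A/ℓ.
L = (4π×10⁻⁷)(4170)²(2.090×10^-3)/(0.437 m) = 0.1045 H.

L ≈ 105 mH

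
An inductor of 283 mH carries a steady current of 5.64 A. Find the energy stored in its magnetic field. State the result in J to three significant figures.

U ≈ 4.50 J

Stored magnetic energy: U = ½LI².
U = ½(0.283 H)(5.64 A)² = 4.501 J.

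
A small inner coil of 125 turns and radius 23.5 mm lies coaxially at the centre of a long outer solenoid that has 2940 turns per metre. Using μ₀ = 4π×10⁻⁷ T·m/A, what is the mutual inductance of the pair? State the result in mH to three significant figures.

M ≈ 0.801 mH

The outer solenoid produces a uniform field B₁ = μ₀n₁I₁ across the inner coil,
so the flux linkage is N₂Φ = N₂B₁A₂ = μ₀n₁N₂A₂·I₁, giving M = μ₀n₁N₂A₂.
A₂ = πr² = π(2.350×10^-2 m)² = 1.7349×10^-3 m².
M = (4π×10⁻⁷)(2940)(125)(1.7349×10^-3) = 8.012×10^-4 H.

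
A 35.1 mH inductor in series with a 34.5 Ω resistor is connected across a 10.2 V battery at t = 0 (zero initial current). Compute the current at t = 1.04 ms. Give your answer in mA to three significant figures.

I ≈ 189 mA

τ = L/R = 3.510×10^-2/34.5 = 1.017×10^-3 s; final current I_∞ = ε/R = 10.2/34.5 = 0.2957 A.
I(t) = I_∞(1 − e^(−t/τ)) with t/τ = 1.022.
I = (0.2957)(1 − e^(−1.022)) = 0.1893 A.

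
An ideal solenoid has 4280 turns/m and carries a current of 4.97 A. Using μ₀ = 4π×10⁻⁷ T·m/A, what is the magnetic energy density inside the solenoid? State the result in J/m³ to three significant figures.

u ≈ 284 J/m³

B = μ₀nI = (4π×10⁻⁷)(4.280×10^3)(4.97) = 2.673×10^-2 T.
u = B²/(2μ₀) = (2.673×10^-2)²/(2×4π×10⁻⁷) = 284.3 J/m³.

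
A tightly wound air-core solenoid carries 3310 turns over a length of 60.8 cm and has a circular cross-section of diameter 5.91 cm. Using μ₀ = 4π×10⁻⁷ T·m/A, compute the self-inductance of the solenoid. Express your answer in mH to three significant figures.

A = π(d/2)² = π(2.955×10^-2 m)² = 2.743×10^-3 m².
For a long solenoid, L = μ₀N²A/ℓ.
L = (4π×10⁻⁷)(3310)²(2.743×10^-3)/(0.608 m) = 6.212×10^-2 H.

L ≈ 62.1 mH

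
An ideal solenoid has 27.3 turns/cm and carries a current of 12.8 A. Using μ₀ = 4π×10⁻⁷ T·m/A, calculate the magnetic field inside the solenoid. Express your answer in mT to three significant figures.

Inside a long solenoid, B = μ₀nI.
B = (4π×10⁻⁷)(2.730×10^3 m⁻¹)(12.8 A) = 4.391×10^-2 T.

B ≈ 43.9 mT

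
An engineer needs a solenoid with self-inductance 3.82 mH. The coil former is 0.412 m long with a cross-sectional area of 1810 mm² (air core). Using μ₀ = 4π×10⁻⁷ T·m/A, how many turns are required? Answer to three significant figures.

A = 1810 mm² = 1.810×10^-3 m².
From L = μ₀N²A/ℓ, N = √(Lℓ / (μ₀A)).
N = √[(3.820×10^-3)(0.412) / ((4π×10⁻⁷)×1.810×10^-3)] = √(6.919×10^5) ≈ 831.8.

N ≈ 832 turns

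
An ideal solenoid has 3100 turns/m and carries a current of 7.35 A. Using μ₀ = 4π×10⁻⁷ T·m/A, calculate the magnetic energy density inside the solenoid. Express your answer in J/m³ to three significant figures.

B = μ₀nI = (4π×10⁻⁷)(3.100×10^3)(7.35) = 2.863×10^-2 T.
u = B²/(2μ₀) = (2.863×10^-2)²/(2×4π×10⁻⁷) = 326.2 J/m³.

u ≈ 326 J/m³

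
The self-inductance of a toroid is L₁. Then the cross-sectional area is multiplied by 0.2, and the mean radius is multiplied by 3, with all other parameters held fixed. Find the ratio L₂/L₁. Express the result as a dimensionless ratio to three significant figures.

L₂/L₁ = 0.0667

For a toroid, L ∝ μᵣN²A/R.
L₂/L₁ = (0.2) × (3)^-1 = 0.0667.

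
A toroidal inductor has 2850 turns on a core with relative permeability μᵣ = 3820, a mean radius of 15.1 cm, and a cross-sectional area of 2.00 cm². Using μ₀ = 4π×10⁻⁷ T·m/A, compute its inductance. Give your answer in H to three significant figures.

For a thin toroid, L = μ₀μᵣN²A/(2πR).
L = (4π×10⁻⁷)(3820)(2850)²(2.000×10^-4) / (2π×0.151 m) = 8.219 H.

L ≈ 8.22 H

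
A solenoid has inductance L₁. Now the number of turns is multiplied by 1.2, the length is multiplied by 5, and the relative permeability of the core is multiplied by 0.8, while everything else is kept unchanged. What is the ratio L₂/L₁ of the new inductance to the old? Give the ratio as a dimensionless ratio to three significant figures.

For a solenoid, L ∝ μᵣN²A/ℓ.
L₂/L₁ = (1.2)^2 × (5)^-1 × (0.8) = 0.230.

L₂/L₁ = 0.230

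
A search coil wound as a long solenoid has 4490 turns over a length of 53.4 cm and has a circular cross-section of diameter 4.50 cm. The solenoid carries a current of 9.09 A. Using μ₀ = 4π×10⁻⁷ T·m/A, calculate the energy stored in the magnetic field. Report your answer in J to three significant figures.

A = π(d/2)² = π(2.250×10^-2 m)² = 1.590×10^-3 m².
L = μ₀N²A/ℓ = (4π×10⁻⁷)(4490)²(1.590×10^-3)/(0.534) = 7.545×10^-2 H.
U = ½LI² = ½(7.545×10^-2)(9.09)² = 3.117 J.

U ≈ 3.12 J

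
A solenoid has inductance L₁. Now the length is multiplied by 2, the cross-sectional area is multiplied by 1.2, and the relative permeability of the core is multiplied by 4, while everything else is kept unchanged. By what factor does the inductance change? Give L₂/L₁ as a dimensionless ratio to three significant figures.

For a solenoid, L ∝ μᵣN²A/ℓ.
L₂/L₁ = (2)^-1 × (1.2) × (4) = 2.40.

L₂/L₁ = 2.40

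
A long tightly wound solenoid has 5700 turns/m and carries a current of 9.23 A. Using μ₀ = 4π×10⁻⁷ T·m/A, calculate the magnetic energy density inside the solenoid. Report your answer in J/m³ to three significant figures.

u ≈ 1740 J/m³

B = μ₀nI = (4π×10⁻⁷)(5.700×10^3)(9.23) = 6.611×10^-2 T.
u = B²/(2μ₀) = (6.611×10^-2)²/(2×4π×10⁻⁷) = 1.739×10^3 J/m³.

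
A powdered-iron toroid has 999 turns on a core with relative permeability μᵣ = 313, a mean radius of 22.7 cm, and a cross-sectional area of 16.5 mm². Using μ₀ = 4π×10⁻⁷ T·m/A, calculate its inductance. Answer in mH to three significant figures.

L ≈ 4.54 mH

For a thin toroid, L = μ₀μᵣN²A/(2πR).
L = (4π×10⁻⁷)(313)(999)²(1.650×10^-5) / (2π×0.227 m) = 4.541×10^-3 H.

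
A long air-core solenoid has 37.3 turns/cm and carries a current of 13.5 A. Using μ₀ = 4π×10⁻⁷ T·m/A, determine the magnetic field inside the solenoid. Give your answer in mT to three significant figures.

Inside a long solenoid, B = μ₀nI.
B = (4π×10⁻⁷)(3.730×10^3 m⁻¹)(13.5 A) = 6.328×10^-2 T.

B ≈ 63.3 mT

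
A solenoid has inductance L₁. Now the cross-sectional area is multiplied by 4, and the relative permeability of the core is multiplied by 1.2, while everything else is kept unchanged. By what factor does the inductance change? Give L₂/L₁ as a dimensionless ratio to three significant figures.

For a solenoid, L ∝ μᵣN²A/ℓ.
L₂/L₁ = (4) × (1.2) = 4.80.

L₂/L₁ = 4.80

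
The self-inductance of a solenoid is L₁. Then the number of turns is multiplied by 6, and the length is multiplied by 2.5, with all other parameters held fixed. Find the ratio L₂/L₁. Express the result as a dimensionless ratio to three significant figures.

For a solenoid, L ∝ μᵣN²A/ℓ.
L₂/L₁ = (6)^2 × (2.5)^-1 = 14.4.

L₂/L₁ = 14.4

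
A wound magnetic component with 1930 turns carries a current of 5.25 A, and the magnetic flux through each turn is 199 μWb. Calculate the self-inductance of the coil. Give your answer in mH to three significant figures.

Self-inductance is defined by L = NΦ_B/I (flux linkage over current).
L = (1930)(1.990×10^-4 Wb)/(5.25 A) = 7.316×10^-2 H.

L ≈ 73.2 mH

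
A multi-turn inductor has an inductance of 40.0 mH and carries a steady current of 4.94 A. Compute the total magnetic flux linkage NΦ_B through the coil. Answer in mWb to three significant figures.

NΦ_B ≈ 198 mWb

From L = NΦ_B/I, the flux linkage is NΦ_B = LI.
NΦ_B = (4.000×10^-2 H)(4.94 A) = 0.1976 Wb.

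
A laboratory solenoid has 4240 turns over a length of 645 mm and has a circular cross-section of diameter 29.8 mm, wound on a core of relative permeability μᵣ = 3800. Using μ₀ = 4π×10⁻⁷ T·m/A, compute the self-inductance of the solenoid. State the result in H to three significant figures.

A = π(d/2)² = π(1.490×10^-2 m)² = 6.9746×10^-4 m².
For a long solenoid, L = μ₀μᵣN²A/ℓ.
L = (4π×10⁻⁷)(3800)(4240)²(6.9746×10^-4)/(0.645 m) = 92.83 H.

L ≈ 92.8 H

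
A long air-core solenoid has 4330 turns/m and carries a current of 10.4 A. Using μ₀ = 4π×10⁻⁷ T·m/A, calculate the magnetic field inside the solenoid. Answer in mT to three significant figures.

B ≈ 56.6 mT

Inside a long solenoid, B = μ₀nI.
B = (4π×10⁻⁷)(4.330×10^3 m⁻¹)(10.4 A) = 5.659×10^-2 T.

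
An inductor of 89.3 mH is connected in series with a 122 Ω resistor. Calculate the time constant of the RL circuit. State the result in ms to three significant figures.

τ = L/R = (8.930×10^-2 H)/(122 Ω) = 7.320×10^-4 s.

τ ≈ 0.732 ms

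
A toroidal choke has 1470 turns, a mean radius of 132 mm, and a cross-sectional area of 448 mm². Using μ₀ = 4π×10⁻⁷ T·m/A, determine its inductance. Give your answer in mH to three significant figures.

L ≈ 1.47 mH

For a thin toroid, L = μ₀N²A/(2πR).
L = (4π×10⁻⁷)(1470)²(4.480×10^-4) / (2π×0.132 m) = 1.467×10^-3 H.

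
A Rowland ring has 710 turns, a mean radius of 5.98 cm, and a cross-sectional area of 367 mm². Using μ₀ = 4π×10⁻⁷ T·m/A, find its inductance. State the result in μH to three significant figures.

L ≈ 619 μH

For a thin toroid, L = μ₀N²A/(2πR).
L = (4π×10⁻⁷)(710)²(3.670×10^-4) / (2π×5.980×10^-2 m) = 6.187×10^-4 H.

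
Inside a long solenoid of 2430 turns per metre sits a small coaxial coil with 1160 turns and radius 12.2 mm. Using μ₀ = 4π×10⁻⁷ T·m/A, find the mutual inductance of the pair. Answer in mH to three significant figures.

The outer solenoid produces a uniform field B₁ = μ₀n₁I₁ across the inner coil,
so the flux linkage is N₂Φ = N₂B₁A₂ = μ₀n₁N₂A₂·I₁, giving M = μ₀n₁N₂A₂.
A₂ = πr² = π(1.220×10^-2 m)² = 4.676×10^-4 m².
M = (4π×10⁻⁷)(2430)(1160)(4.676×10^-4) = 1.656×10^-3 H.

M ≈ 1.66 mH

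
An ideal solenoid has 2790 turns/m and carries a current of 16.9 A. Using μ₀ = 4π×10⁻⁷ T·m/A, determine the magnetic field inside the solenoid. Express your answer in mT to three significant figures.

B ≈ 59.3 mT

Inside a long solenoid, B = μ₀nI.
B = (4π×10⁻⁷)(2.790×10^3 m⁻¹)(16.9 A) = 5.925×10^-2 T.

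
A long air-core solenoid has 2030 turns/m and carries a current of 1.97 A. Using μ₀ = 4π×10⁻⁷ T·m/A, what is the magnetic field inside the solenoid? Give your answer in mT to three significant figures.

Inside a long solenoid, B = μ₀nI.
B = (4π×10⁻⁷)(2.030×10^3 m⁻¹)(1.97 A) = 5.025×10^-3 T.

B ≈ 5.03 mT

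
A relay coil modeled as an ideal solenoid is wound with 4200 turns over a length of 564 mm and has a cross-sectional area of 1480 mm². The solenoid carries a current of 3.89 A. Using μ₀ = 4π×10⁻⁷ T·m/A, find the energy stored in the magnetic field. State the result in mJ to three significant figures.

A = 1480 mm² = 1.480×10^-3 m².
L = μ₀N²A/ℓ = (4π×10⁻⁷)(4200)²(1.480×10^-3)/(0.564) = 5.817×10^-2 H.
U = ½LI² = ½(5.817×10^-2)(3.89)² = 0.4401 J.

U ≈ 440 mJ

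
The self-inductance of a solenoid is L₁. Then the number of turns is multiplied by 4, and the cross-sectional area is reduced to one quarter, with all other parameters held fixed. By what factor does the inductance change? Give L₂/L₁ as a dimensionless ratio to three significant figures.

L₂/L₁ = 4.00

For a solenoid, L ∝ μᵣN²A/ℓ.
L₂/L₁ = (4)^2 × (0.25) = 4.00.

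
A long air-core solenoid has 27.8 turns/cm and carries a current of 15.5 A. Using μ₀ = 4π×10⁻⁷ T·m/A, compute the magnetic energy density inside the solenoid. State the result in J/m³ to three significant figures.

B = μ₀nI = (4π×10⁻⁷)(2.780×10^3)(15.5) = 5.4148×10^-2 T.
u = B²/(2μ₀) = (5.4148×10^-2)²/(2×4π×10⁻⁷) = 1.167×10^3 J/m³.

u ≈ 1170 J/m³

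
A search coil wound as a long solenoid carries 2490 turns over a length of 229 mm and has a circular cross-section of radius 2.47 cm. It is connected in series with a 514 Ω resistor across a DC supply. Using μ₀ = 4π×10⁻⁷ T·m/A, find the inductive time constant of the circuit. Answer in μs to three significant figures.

A = πr² = π(2.470×10^-2 m)² = 1.917×10^-3 m².
L = μ₀N²A/ℓ = (4π×10⁻⁷)(2490)²(1.917×10^-3)/(0.229) = 6.521×10^-2 H.
τ = L/R = (6.521×10^-2)/(514) = 1.269×10^-4 s.

τ ≈ 127 μs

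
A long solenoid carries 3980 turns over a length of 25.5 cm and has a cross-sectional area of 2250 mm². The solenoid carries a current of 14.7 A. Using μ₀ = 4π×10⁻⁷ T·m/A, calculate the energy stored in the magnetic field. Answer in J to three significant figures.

U ≈ 19.0 J

A = 2250 mm² = 2.250×10^-3 m².
L = μ₀N²A/ℓ = (4π×10⁻⁷)(3980)²(2.250×10^-3)/(0.255) = 0.1756 H.
U = ½LI² = ½(0.1756)(14.7)² = 18.98 J.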